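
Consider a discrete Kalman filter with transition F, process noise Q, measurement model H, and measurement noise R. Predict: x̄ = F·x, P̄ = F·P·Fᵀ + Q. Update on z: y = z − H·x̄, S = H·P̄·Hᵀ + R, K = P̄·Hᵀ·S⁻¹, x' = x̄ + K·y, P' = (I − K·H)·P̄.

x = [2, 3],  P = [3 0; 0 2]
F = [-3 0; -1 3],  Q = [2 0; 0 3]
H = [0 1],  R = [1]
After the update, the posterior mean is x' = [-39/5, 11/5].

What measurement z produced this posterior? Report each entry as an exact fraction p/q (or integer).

x̄ = F·x = [-6, 7]
P̄ = F·P·Fᵀ + Q = [29 9; 9 24]
S = H·P̄·Hᵀ + R = [25]
K = P̄·Hᵀ·S⁻¹ = [9/25; 24/25]
x' − x̄ = [-9/5, -24/5] = K·y
y = (KᵀK)⁻¹·Kᵀ·(x' − x̄) = [-5]
z = y + H·x̄ = [-5] + [7] = [2]

z = [2]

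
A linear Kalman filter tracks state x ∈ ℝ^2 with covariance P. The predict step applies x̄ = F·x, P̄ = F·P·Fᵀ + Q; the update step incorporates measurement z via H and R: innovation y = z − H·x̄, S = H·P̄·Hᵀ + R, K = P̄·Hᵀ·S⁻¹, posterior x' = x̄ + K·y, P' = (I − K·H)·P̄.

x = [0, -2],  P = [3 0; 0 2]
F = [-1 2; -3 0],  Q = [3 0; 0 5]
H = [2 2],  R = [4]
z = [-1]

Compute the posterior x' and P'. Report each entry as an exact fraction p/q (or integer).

x̄ = F·x = [-4, 0]
P̄ = F·P·Fᵀ + Q = [14 9; 9 32]
y = z − H·x̄ = [7]
S = H·P̄·Hᵀ + R = [260]
K = P̄·Hᵀ·S⁻¹ = [23/130; 41/130]
x' = x̄ + K·y = [-359/130, 287/130]
P' = (I − K·H)·P̄ = [381/65 -358/65; -358/65 399/65]

x' = [-359/130, 287/130]
P' = [381/65 -358/65; -358/65 399/65]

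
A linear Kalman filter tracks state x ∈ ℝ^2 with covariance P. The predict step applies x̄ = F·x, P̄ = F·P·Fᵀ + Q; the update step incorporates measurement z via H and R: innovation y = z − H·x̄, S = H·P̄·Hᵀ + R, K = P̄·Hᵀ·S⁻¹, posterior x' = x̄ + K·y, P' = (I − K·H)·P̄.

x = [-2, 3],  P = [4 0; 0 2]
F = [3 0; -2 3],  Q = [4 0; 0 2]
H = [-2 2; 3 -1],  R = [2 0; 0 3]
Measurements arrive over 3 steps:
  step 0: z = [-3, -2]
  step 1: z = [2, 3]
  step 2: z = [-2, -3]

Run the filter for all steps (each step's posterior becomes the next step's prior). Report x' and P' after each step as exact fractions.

step 0: x' = [-2590/2733, -1805/911], P' = [2056/2733 856/911; 856/911 1452/911]
step 1: x' = [2291350/1972749, 1084101/657583], P' = [1455436/1972749 596688/657583; 596688/657583 998598/657583]
step 2: x' = [-1718319730/1371913707, -846590451/457304569], P' = [1005528160/1371913707 411331560/457304569; 411331560/457304569 688504620/457304569]

step 0: x̄ = F·x = [-6, 13]
step 0: P̄ = F·P·Fᵀ + Q = [40 -24; -24 36]
step 0: y = z − H·x̄ = [-41, 29]
step 0: S = H·P̄·Hᵀ + R = [498 -504; -504 543]
step 0: K = P̄·Hᵀ·S⁻¹ = [512/2733 400/911; 596/911 372/911]
step 0: x' = x̄ + K·y = [-2590/2733, -1805/911]
step 0: P' = (I − K·H)·P̄ = [2056/2733 856/911; 856/911 1452/911]
step 1: x̄ = F·x = [-2590/911, -11065/2733]
step 1: P̄ = F·P·Fᵀ + Q = [9812/911 3592/911; 3592/911 22078/2733]
step 1: y = z − H·x̄ = [12056/2733, 20444/2733]
step 1: S = H·P̄·Hᵀ + R = [125314/2733 -134564/2733; -134564/2733 230545/2733]
step 1: K = P̄·Hᵀ·S⁻¹ = [334628/1972749 858748/1972749; 401910/657583 263822/657583]
step 1: x' = x̄ + K·y = [2291350/1972749, 1084101/657583]
step 1: P' = (I − K·H)·P̄ = [1455436/1972749 596688/657583; 596688/657583 998598/657583]
step 2: x̄ = F·x = [2291350/657583, 5174209/1972749]
step 2: P̄ = F·P·Fᵀ + Q = [6996640/657583 2459320/657583; 2459320/657583 15248620/1972749]
step 2: y = z − H·x̄ = [-545816/1972749, -21366188/1972749]
step 2: S = H·P̄·Hᵀ + R = [89875978/1972749 -97413080/1972749; -97413080/1972749 165808387/1972749]
step 2: K = P̄·Hᵀ·S⁻¹ = [228466520/1371913707 594196600/1371913707; 277173060/457304569 181830020/457304569]
step 2: x' = x̄ + K·y = [-1718319730/1371913707, -846590451/457304569]
step 2: P' = (I − K·H)·P̄ = [1005528160/1371913707 411331560/457304569; 411331560/457304569 688504620/457304569]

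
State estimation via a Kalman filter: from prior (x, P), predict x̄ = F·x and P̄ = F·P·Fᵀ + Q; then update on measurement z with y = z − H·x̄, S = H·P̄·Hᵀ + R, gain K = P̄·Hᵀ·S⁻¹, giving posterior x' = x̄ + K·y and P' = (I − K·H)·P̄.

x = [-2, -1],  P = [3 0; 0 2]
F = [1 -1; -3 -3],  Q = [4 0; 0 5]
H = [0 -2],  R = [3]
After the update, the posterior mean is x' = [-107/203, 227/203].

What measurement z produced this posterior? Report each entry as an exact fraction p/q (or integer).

z = [-2]

x̄ = F·x = [-1, 9]
P̄ = F·P·Fᵀ + Q = [9 -3; -3 50]
S = H·P̄·Hᵀ + R = [203]
K = P̄·Hᵀ·S⁻¹ = [6/203; -100/203]
x' − x̄ = [96/203, -1600/203] = K·y
y = (KᵀK)⁻¹·Kᵀ·(x' − x̄) = [16]
z = y + H·x̄ = [16] + [-18] = [-2]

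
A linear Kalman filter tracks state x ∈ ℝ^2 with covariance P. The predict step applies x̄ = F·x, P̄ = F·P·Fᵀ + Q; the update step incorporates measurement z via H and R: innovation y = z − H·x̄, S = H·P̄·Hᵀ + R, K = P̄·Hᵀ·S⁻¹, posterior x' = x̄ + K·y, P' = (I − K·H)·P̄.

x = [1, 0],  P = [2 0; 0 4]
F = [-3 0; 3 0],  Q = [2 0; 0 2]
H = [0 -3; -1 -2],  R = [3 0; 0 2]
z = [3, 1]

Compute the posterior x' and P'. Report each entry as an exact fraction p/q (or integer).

x' = [137/189, -173/189]
P' = [400/189 -94/189; -94/189 58/189]

x̄ = F·x = [-3, 3]
P̄ = F·P·Fᵀ + Q = [20 -18; -18 20]
y = z − H·x̄ = [12, 4]
S = H·P̄·Hᵀ + R = [183 66; 66 30]
K = P̄·Hᵀ·S⁻¹ = [94/189 -106/189; -58/189 -11/189]
x' = x̄ + K·y = [137/189, -173/189]
P' = (I − K·H)·P̄ = [400/189 -94/189; -94/189 58/189]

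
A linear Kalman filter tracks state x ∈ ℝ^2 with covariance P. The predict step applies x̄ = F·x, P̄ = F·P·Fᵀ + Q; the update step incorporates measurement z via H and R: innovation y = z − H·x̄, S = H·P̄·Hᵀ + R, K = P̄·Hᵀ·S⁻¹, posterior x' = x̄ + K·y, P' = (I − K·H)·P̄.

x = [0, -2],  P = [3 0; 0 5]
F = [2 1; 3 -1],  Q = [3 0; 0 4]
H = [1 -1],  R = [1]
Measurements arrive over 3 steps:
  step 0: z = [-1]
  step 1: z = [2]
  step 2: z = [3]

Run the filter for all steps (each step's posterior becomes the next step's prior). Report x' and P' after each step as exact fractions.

step 0: x' = [-41/31, -7/31], P' = [571/31 564/31; 564/31 587/31]
step 1: x' = [-564/911, -2351/911], P' = [46901/911 45084/911; 45084/911 44147/911]
step 2: x' = [806548/50441, 662096/50441], P' = [3703381/50441 3570904/50441; 3570904/50441 3487957/50441]

step 0: x̄ = F·x = [-2, 2]
step 0: P̄ = F·P·Fᵀ + Q = [20 13; 13 36]
step 0: y = z − H·x̄ = [3]
step 0: S = H·P̄·Hᵀ + R = [31]
step 0: K = P̄·Hᵀ·S⁻¹ = [7/31; -23/31]
step 0: x' = x̄ + K·y = [-41/31, -7/31]
step 0: P' = (I − K·H)·P̄ = [571/31 564/31; 564/31 587/31]
step 1: x̄ = F·x = [-89/31, -116/31]
step 1: P̄ = F·P·Fᵀ + Q = [5220/31 3403/31; 3403/31 2466/31]
step 1: y = z − H·x̄ = [35/31]
step 1: S = H·P̄·Hᵀ + R = [911/31]
step 1: K = P̄·Hᵀ·S⁻¹ = [1817/911; 937/911]
step 1: x' = x̄ + K·y = [-564/911, -2351/911]
step 1: P' = (I − K·H)·P̄ = [46901/911 45084/911; 45084/911 44147/911]
step 2: x̄ = F·x = [-3479/911, 659/911]
step 2: P̄ = F·P·Fᵀ + Q = [414820/911 282343/911; 282343/911 199396/911]
step 2: y = z − H·x̄ = [6871/911]
step 2: S = H·P̄·Hᵀ + R = [50441/911]
step 2: K = P̄·Hᵀ·S⁻¹ = [132477/50441; 82947/50441]
step 2: x' = x̄ + K·y = [806548/50441, 662096/50441]
step 2: P' = (I − K·H)·P̄ = [3703381/50441 3570904/50441; 3570904/50441 3487957/50441]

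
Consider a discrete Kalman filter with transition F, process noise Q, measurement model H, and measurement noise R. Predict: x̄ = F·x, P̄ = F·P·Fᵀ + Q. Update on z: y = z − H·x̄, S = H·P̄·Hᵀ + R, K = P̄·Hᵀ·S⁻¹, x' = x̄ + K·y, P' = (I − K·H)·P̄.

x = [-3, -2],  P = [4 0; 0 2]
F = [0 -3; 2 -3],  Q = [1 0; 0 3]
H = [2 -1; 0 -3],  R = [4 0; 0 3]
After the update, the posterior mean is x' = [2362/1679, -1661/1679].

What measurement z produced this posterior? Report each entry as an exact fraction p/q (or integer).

z = [3, 3]

x̄ = F·x = [6, 0]
P̄ = F·P·Fᵀ + Q = [19 18; 18 37]
S = H·P̄·Hᵀ + R = [45 3; 3 336]
K = P̄·Hᵀ·S⁻¹ = [2294/5037 -830/5037; -1/5037 -1664/5037]
x' − x̄ = [-7712/1679, -1661/1679] = K·y
y = (KᵀK)⁻¹·Kᵀ·(x' − x̄) = [-9, 3]
z = y + H·x̄ = [-9, 3] + [12, 0] = [3, 3]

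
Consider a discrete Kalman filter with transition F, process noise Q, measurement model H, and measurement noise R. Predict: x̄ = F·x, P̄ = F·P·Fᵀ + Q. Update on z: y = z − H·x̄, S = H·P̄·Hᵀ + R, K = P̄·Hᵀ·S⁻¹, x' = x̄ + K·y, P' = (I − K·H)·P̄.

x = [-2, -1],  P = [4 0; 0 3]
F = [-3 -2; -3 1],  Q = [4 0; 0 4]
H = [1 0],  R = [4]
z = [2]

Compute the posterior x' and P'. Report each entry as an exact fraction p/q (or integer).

x' = [17/7, 25/14]
P' = [26/7 15/7; 15/7 377/14]

x̄ = F·x = [8, 5]
P̄ = F·P·Fᵀ + Q = [52 30; 30 43]
y = z − H·x̄ = [-6]
S = H·P̄·Hᵀ + R = [56]
K = P̄·Hᵀ·S⁻¹ = [13/14; 15/28]
x' = x̄ + K·y = [17/7, 25/14]
P' = (I − K·H)·P̄ = [26/7 15/7; 15/7 377/14]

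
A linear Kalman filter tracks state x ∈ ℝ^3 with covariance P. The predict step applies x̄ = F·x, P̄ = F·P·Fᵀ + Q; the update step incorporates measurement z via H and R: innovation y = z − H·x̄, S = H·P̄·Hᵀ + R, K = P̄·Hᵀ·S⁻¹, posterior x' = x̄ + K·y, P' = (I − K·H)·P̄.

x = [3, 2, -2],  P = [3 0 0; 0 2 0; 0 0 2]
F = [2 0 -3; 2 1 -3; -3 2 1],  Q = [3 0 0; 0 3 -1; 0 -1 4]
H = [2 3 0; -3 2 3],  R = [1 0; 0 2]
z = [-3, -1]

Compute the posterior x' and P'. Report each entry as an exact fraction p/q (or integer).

x̄ = F·x = [12, 14, -7]
P̄ = F·P·Fᵀ + Q = [33 30 -24; 30 35 -21; -24 -21 41]
y = z − H·x̄ = [-69, 28]
S = H·P̄·Hᵀ + R = [808 -471; -471 628]
K = P̄·Hᵀ·S⁻¹ = [291/1819 -16212/285583; 411/1819 10651/285583; 15/1819 71343/285583]
x' = x̄ + K·y = [-179343/285583, -155973/285583, -163972/285583]
P' = (I − K·H)·P̄ = [497535/285583 -316461/285583 697701/285583; -316461/285583 232483/285583 -464349/285583; 697701/285583 -464349/285583 1054829/285583]

x' = [-179343/285583, -155973/285583, -163972/285583]
P' = [497535/285583 -316461/285583 697701/285583; -316461/285583 232483/285583 -464349/285583; 697701/285583 -464349/285583 1054829/285583]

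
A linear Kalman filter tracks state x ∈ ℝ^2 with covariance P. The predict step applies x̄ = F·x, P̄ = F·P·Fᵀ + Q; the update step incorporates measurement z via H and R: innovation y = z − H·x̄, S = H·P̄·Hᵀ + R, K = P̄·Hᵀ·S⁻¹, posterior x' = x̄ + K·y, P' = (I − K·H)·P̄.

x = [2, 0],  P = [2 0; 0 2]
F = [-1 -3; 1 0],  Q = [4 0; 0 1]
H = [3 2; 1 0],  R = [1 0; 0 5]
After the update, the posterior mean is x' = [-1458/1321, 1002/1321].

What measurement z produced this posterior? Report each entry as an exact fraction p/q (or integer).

z = [-2, 2]

x̄ = F·x = [-2, 2]
P̄ = F·P·Fᵀ + Q = [24 -2; -2 3]
S = H·P̄·Hᵀ + R = [205 68; 68 29]
K = P̄·Hᵀ·S⁻¹ = [340/1321 296/1321; 136/1321 -410/1321]
x' − x̄ = [1184/1321, -1640/1321] = K·y
y = (KᵀK)⁻¹·Kᵀ·(x' − x̄) = [0, 4]
z = y + H·x̄ = [0, 4] + [-2, -2] = [-2, 2]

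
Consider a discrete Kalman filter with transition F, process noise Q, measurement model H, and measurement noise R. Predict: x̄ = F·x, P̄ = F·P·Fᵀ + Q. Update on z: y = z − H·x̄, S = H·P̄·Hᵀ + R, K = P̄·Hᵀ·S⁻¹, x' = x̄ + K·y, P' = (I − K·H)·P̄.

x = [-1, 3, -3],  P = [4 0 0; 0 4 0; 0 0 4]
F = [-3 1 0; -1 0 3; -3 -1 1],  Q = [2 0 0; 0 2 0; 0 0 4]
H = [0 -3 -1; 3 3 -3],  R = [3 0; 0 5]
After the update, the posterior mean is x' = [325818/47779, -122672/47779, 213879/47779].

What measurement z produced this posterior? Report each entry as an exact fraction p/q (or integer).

z = [3, -1]

x̄ = F·x = [6, -8, -3]
P̄ = F·P·Fᵀ + Q = [42 12 32; 12 42 24; 32 24 48]
S = H·P̄·Hᵀ + R = [573 -294; -294 401]
K = P̄·Hᵀ·S⁻¹ = [-7864/143337 5942/47779; -11230/47779 2490/47779; -13688/47779 -7176/47779]
x' − x̄ = [39144/47779, 259560/47779, 357216/47779] = K·y
y = (KᵀK)⁻¹·Kᵀ·(x' − x̄) = [-24, -4]
z = y + H·x̄ = [-24, -4] + [27, 3] = [3, -1]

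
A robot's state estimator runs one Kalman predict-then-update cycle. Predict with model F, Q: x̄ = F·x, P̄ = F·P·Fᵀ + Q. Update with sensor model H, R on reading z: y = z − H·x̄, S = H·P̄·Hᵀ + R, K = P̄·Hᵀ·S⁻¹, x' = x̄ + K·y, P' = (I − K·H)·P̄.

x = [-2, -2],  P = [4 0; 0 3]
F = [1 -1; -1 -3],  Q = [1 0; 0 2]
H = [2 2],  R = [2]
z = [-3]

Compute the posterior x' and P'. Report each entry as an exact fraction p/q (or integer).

x̄ = F·x = [0, 8]
P̄ = F·P·Fᵀ + Q = [8 5; 5 33]
y = z − H·x̄ = [-19]
S = H·P̄·Hᵀ + R = [206]
K = P̄·Hᵀ·S⁻¹ = [13/103; 38/103]
x' = x̄ + K·y = [-247/103, 102/103]
P' = (I − K·H)·P̄ = [486/103 -473/103; -473/103 511/103]

x' = [-247/103, 102/103]
P' = [486/103 -473/103; -473/103 511/103]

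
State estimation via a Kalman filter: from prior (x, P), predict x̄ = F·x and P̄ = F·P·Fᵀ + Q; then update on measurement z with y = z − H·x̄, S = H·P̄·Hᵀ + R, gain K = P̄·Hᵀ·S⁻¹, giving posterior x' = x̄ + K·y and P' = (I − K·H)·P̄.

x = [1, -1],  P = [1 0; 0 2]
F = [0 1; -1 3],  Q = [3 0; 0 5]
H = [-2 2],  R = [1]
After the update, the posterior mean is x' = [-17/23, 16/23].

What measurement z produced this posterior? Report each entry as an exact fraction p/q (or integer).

x̄ = F·x = [-1, -4]
P̄ = F·P·Fᵀ + Q = [5 6; 6 24]
S = H·P̄·Hᵀ + R = [69]
K = P̄·Hᵀ·S⁻¹ = [2/69; 12/23]
x' − x̄ = [6/23, 108/23] = K·y
y = (KᵀK)⁻¹·Kᵀ·(x' − x̄) = [9]
z = y + H·x̄ = [9] + [-6] = [3]

z = [3]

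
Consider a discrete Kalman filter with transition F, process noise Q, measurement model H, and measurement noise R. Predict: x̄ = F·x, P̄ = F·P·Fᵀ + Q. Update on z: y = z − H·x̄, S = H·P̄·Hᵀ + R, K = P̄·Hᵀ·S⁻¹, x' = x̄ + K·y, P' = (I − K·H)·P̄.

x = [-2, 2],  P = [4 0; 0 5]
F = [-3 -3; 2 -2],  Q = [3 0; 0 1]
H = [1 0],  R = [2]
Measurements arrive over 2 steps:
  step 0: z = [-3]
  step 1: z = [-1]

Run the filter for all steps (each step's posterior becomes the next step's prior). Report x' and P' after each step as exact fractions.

step 0: x̄ = F·x = [0, -8]
step 0: P̄ = F·P·Fᵀ + Q = [84 6; 6 37]
step 0: y = z − H·x̄ = [-3]
step 0: S = H·P̄·Hᵀ + R = [86]
step 0: K = P̄·Hᵀ·S⁻¹ = [42/43; 3/43]
step 0: x' = x̄ + K·y = [-126/43, -353/43]
step 0: P' = (I − K·H)·P̄ = [84/43 6/43; 6/43 1573/43]
step 1: x̄ = F·x = [1437/43, 454/43]
step 1: P̄ = F·P·Fᵀ + Q = [15150/43 8934/43; 8934/43 6623/43]
step 1: y = z − H·x̄ = [-1480/43]
step 1: S = H·P̄·Hᵀ + R = [15236/43]
step 1: K = P̄·Hᵀ·S⁻¹ = [7575/7618; 4467/7618]
step 1: x' = x̄ + K·y = [-3069/3809, -36658/3809]
step 1: P' = (I − K·H)·P̄ = [7575/3809 4467/3809; 4467/3809 122626/3809]

step 0: x' = [-126/43, -353/43], P' = [84/43 6/43; 6/43 1573/43]
step 1: x' = [-3069/3809, -36658/3809], P' = [7575/3809 4467/3809; 4467/3809 122626/3809]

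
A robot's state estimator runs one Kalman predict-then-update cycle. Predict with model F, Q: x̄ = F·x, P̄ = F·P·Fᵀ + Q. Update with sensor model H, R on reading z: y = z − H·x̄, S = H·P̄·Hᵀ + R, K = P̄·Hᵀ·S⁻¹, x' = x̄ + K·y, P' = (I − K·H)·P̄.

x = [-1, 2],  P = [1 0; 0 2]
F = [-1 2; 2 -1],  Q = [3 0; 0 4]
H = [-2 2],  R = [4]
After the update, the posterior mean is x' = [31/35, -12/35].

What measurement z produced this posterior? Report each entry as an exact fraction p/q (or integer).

z = [-2]

x̄ = F·x = [5, -4]
P̄ = F·P·Fᵀ + Q = [12 -6; -6 10]
S = H·P̄·Hᵀ + R = [140]
K = P̄·Hᵀ·S⁻¹ = [-9/35; 8/35]
x' − x̄ = [-144/35, 128/35] = K·y
y = (KᵀK)⁻¹·Kᵀ·(x' − x̄) = [16]
z = y + H·x̄ = [16] + [-18] = [-2]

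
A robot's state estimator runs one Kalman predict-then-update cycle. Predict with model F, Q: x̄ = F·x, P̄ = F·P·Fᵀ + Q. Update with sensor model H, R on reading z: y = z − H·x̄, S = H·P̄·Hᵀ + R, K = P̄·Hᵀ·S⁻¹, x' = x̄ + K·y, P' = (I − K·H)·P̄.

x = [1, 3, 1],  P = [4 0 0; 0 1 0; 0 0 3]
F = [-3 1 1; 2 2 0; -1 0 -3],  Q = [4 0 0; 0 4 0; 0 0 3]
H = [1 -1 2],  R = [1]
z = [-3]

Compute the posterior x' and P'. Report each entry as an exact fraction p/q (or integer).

x' = [1157/293, 1600/293, -224/293]
P' = [7708/293 -1982/293 -4809/293; -1982/293 3188/293 2554/293; -4809/293 2554/293 3721/293]

x̄ = F·x = [1, 8, -4]
P̄ = F·P·Fᵀ + Q = [44 -22 3; -22 24 -8; 3 -8 34]
y = z − H·x̄ = [12]
S = H·P̄·Hᵀ + R = [293]
K = P̄·Hᵀ·S⁻¹ = [72/293; -62/293; 79/293]
x' = x̄ + K·y = [1157/293, 1600/293, -224/293]
P' = (I − K·H)·P̄ = [7708/293 -1982/293 -4809/293; -1982/293 3188/293 2554/293; -4809/293 2554/293 3721/293]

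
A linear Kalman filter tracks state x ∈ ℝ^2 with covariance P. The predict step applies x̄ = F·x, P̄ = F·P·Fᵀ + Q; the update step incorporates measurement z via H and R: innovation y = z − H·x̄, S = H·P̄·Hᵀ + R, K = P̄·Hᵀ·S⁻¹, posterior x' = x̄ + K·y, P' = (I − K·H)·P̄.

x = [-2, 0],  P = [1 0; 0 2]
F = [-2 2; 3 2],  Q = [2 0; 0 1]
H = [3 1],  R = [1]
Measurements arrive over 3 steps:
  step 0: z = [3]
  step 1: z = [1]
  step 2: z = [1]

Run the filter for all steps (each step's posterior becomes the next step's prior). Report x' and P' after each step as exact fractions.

step 0: x' = [496/157, -1014/157], P' = [262/157 -742/157; -742/157 2250/157]
step 1: x' = [-76401/92557, 633763/185114], P' = [31152/92557 -66037/92557; -66037/92557 416665/185114]
step 2: x' = [-304913/4658641, 12482609/9317282], P' = [1571376/4658641 -3332031/4658641; -3332031/4658641 41941215/18634564]

step 0: x̄ = F·x = [4, -6]
step 0: P̄ = F·P·Fᵀ + Q = [14 2; 2 18]
step 0: y = z − H·x̄ = [-3]
step 0: S = H·P̄·Hᵀ + R = [157]
step 0: K = P̄·Hᵀ·S⁻¹ = [44/157; 24/157]
step 0: x' = x̄ + K·y = [496/157, -1014/157]
step 0: P' = (I − K·H)·P̄ = [262/157 -742/157; -742/157 2250/157]
step 1: x̄ = F·x = [-3020/157, -540/157]
step 1: P̄ = F·P·Fᵀ + Q = [16298/157 5944/157; 5944/157 2611/157]
step 1: y = z − H·x̄ = [9757/157]
step 1: S = H·P̄·Hᵀ + R = [185114/157]
step 1: K = P̄·Hᵀ·S⁻¹ = [27419/92557; 20443/185114]
step 1: x' = x̄ + K·y = [-76401/92557, 633763/185114]
step 1: P' = (I − K·H)·P̄ = [31152/92557 -66037/92557; -66037/92557 416665/185114]
step 2: x̄ = F·x = [786565/92557, 404560/92557]
step 2: P̄ = F·P·Fᵀ + Q = [1671348/92557 514344/92557; 514344/92557 413811/92557]
step 2: y = z − H·x̄ = [-2671698/92557]
step 2: S = H·P̄·Hᵀ + R = [18634564/92557]
step 2: K = P̄·Hᵀ·S⁻¹ = [1382097/4658641; 1956843/18634564]
step 2: x' = x̄ + K·y = [-304913/4658641, 12482609/9317282]
step 2: P' = (I − K·H)·P̄ = [1571376/4658641 -3332031/4658641; -3332031/4658641 41941215/18634564]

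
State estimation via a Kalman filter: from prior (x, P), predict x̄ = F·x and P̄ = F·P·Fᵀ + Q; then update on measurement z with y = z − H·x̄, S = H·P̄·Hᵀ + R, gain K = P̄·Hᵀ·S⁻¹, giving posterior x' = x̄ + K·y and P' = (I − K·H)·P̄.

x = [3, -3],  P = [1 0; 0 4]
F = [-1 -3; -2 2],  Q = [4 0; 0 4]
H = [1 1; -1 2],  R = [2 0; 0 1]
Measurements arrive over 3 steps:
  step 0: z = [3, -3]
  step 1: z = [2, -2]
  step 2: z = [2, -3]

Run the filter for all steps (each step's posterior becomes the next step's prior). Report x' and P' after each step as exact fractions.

step 0: x' = [11919/4973, -1878/4973], P' = [4582/4973 1456/4973; 1456/4973 1548/4973]
step 1: x' = [2428971/1574276, -126255/393569], P' = [707697/787138 115446/393569; 115446/393569 122212/393569]
step 2: x' = [964927583/490720787, -272846304/490720787], P' = [440950502/490720787 143767392/490720787; 143767392/490720787 152242356/490720787]

step 0: x̄ = F·x = [6, -12]
step 0: P̄ = F·P·Fᵀ + Q = [41 -22; -22 24]
step 0: y = z − H·x̄ = [9, 27]
step 0: S = H·P̄·Hᵀ + R = [23 -15; -15 226]
step 0: K = P̄·Hᵀ·S⁻¹ = [3019/4973 -1670/4973; 1502/4973 1640/4973]
step 0: x' = x̄ + K·y = [11919/4973, -1878/4973]
step 0: P' = (I − K·H)·P̄ = [4582/4973 1456/4973; 1456/4973 1548/4973]
step 1: x̄ = F·x = [-6285/4973, -27594/4973]
step 1: P̄ = F·P·Fᵀ + Q = [47142/4973 5700/4973; 5700/4973 32764/4973]
step 1: y = z − H·x̄ = [43825/4973, 38957/4973]
step 1: S = H·P̄·Hᵀ + R = [101252/4973 24086/4973; 24086/4973 160371/4973]
step 1: K = P̄·Hᵀ·S⁻¹ = [938589/1574276 -245913/787138; 118829/393569 128978/393569]
step 1: x' = x̄ + K·y = [2428971/1574276, -126255/393569]
step 1: P' = (I − K·H)·P̄ = [707697/787138 115446/393569; 115446/393569 122212/393569]
step 2: x̄ = F·x = [-913911/1574276, -2933991/787138]
step 2: P̄ = F·P·Fᵀ + Q = [7441417/787138 436209/393569; 436209/393569 2554950/393569]
step 2: y = z − H·x̄ = [9930445/1574276, 554475/143116]
step 2: S = H·P̄·Hᵀ + R = [15870429/787138 331891/71558; 331891/71558 2288953/71558]
step 2: K = P̄·Hᵀ·S⁻¹ = [292358947/490720787 -153415718/490720787; 148004874/490720787 160717320/490720787]
step 2: x' = x̄ + K·y = [964927583/490720787, -272846304/490720787]
step 2: P' = (I − K·H)·P̄ = [440950502/490720787 143767392/490720787; 143767392/490720787 152242356/490720787]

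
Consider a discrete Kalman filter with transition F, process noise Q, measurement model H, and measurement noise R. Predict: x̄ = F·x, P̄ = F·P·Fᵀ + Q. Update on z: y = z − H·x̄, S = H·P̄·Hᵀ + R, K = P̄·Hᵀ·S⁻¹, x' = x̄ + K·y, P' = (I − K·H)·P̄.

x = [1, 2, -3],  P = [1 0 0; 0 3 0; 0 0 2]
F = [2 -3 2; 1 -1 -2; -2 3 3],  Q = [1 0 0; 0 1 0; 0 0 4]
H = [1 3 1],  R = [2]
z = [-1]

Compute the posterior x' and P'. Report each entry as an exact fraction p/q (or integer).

x' = [-95/9, 251/54, -235/54]
P' = [70/3 -68/9 4/9; -68/9 341/54 -577/54; 4/9 -577/54 1637/54]

x̄ = F·x = [-10, 5, -5]
P̄ = F·P·Fᵀ + Q = [40 3 -19; 3 13 -23; -19 -23 53]
y = z − H·x̄ = [-1]
S = H·P̄·Hᵀ + R = [54]
K = P̄·Hᵀ·S⁻¹ = [5/9; 19/54; -35/54]
x' = x̄ + K·y = [-95/9, 251/54, -235/54]
P' = (I − K·H)·P̄ = [70/3 -68/9 4/9; -68/9 341/54 -577/54; 4/9 -577/54 1637/54]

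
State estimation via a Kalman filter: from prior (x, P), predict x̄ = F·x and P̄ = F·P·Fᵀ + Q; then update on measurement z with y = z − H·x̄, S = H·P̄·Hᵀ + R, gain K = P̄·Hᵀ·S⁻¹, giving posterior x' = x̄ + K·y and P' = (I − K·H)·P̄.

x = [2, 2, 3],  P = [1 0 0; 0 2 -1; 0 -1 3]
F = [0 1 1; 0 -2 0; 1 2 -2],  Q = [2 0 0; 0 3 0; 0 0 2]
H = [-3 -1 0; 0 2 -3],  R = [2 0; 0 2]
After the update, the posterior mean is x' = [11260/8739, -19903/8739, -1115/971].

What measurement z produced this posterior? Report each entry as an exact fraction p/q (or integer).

z = [-1, -1]

x̄ = F·x = [5, -4, 0]
P̄ = F·P·Fᵀ + Q = [5 -2 -2; -2 11 -12; -2 -12 31]
S = H·P̄·Hᵀ + R = [46 -64; -64 469]
K = P̄·Hᵀ·S⁻¹ = [-5969/17478 -370/8739; 1367/17478 1174/8739; 53/971 -235/971]
x' − x̄ = [-32435/8739, 15053/8739, -1115/971] = K·y
y = (KᵀK)⁻¹·Kᵀ·(x' − x̄) = [10, 7]
z = y + H·x̄ = [10, 7] + [-11, -8] = [-1, -1]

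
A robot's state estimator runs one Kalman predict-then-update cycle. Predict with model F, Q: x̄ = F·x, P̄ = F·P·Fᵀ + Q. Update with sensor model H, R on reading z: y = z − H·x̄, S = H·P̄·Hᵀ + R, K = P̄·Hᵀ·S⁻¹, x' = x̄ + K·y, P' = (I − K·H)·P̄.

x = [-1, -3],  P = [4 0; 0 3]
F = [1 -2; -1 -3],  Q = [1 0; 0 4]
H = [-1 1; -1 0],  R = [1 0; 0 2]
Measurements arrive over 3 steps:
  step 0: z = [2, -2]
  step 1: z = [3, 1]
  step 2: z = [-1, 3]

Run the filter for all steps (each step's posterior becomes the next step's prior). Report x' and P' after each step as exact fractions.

step 0: x' = [550/233, 1049/233], P' = [416/233 413/233; 413/233 1267/466]
step 1: x' = [-3027/1801, 1582/1801], P' = [104902/73841 110666/73841; 110666/73841 186277/73841]
step 2: x' = [-924980/271157, -43078653/10303966], P' = [385304/271157 407457/271157; 407457/271157 26000277/10303966]

step 0: x̄ = F·x = [5, 10]
step 0: P̄ = F·P·Fᵀ + Q = [17 14; 14 35]
step 0: y = z − H·x̄ = [-3, 3]
step 0: S = H·P̄·Hᵀ + R = [25 3; 3 19]
step 0: K = P̄·Hᵀ·S⁻¹ = [-3/233 -208/233; 441/466 -413/466]
step 0: x' = x̄ + K·y = [550/233, 1049/233]
step 0: P' = (I − K·H)·P̄ = [416/233 413/233; 413/233 1267/466]
step 1: x̄ = F·x = [-1548/233, -3697/233]
step 1: P̄ = F·P·Fᵀ + Q = [1531/233 2972/233; 2972/233 19055/466]
step 1: y = z − H·x̄ = [2848/233, -1315/233]
step 1: S = H·P̄·Hᵀ + R = [10695/466 -1441/233; -1441/233 1997/233]
step 1: K = P̄·Hᵀ·S⁻¹ = [5764/73841 -52451/73841; 75611/73841 -55333/73841]
step 1: x' = x̄ + K·y = [-3027/1801, 1582/1801]
step 1: P' = (I − K·H)·P̄ = [104902/73841 110666/73841; 110666/73841 186277/73841]
step 2: x̄ = F·x = [-6191/1801, -1719/1801]
step 2: P̄ = F·P·Fᵀ + Q = [481187/73841 902094/73841; 902094/73841 2740755/73841]
step 2: y = z − H·x̄ = [-6273/1801, -788/1801]
step 2: S = H·P̄·Hᵀ + R = [1491595/73841 -420907/73841; -420907/73841 628869/73841]
step 2: K = P̄·Hᵀ·S⁻¹ = [22153/271157 -192652/271157; 10516911/10303966 -407457/542314]
step 2: x' = x̄ + K·y = [-924980/271157, -43078653/10303966]
step 2: P' = (I − K·H)·P̄ = [385304/271157 407457/271157; 407457/271157 26000277/10303966]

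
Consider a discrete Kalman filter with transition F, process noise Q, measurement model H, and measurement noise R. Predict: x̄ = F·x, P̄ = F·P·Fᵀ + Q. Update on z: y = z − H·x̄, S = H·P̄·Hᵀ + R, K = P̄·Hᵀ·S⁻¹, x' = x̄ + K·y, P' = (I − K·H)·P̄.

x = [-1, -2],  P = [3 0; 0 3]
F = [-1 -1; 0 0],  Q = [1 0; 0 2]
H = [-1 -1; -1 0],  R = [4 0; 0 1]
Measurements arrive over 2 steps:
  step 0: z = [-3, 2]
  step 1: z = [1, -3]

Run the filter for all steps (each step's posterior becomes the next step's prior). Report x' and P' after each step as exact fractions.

step 0: x̄ = F·x = [3, 0]
step 0: P̄ = F·P·Fᵀ + Q = [7 0; 0 2]
step 0: y = z − H·x̄ = [0, 5]
step 0: S = H·P̄·Hᵀ + R = [13 7; 7 8]
step 0: K = P̄·Hᵀ·S⁻¹ = [-7/55 -42/55; -16/55 14/55]
step 0: x' = x̄ + K·y = [-9/11, 14/11]
step 0: P' = (I − K·H)·P̄ = [42/55 -14/55; -14/55 78/55]
step 1: x̄ = F·x = [-5/11, 0]
step 1: P̄ = F·P·Fᵀ + Q = [147/55 0; 0 2]
step 1: y = z − H·x̄ = [6/11, -38/11]
step 1: S = H·P̄·Hᵀ + R = [477/55 147/55; 147/55 202/55]
step 1: K = P̄·Hᵀ·S⁻¹ = [-49/453 -98/151; -404/1359 98/453]
step 1: x' = x̄ + K·y = [261/151, -412/453]
step 1: P' = (I − K·H)·P̄ = [98/151 -98/453; -98/453 1910/1359]

step 0: x' = [-9/11, 14/11], P' = [42/55 -14/55; -14/55 78/55]
step 1: x' = [261/151, -412/453], P' = [98/151 -98/453; -98/453 1910/1359]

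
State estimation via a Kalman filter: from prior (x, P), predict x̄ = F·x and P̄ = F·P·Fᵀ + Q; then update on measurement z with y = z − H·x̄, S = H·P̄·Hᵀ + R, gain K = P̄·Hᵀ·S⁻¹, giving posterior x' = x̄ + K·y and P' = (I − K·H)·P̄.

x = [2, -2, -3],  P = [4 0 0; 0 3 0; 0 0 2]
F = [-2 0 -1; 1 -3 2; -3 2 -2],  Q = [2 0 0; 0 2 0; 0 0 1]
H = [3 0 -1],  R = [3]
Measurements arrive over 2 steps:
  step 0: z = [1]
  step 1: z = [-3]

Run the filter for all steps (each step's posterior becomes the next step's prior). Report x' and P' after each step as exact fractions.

step 0: x̄ = F·x = [-1, 2, -4]
step 0: P̄ = F·P·Fᵀ + Q = [20 -12 28; -12 41 -38; 28 -38 57]
step 0: y = z − H·x̄ = [0]
step 0: S = H·P̄·Hᵀ + R = [72]
step 0: K = P̄·Hᵀ·S⁻¹ = [4/9; 1/36; 3/8]
step 0: x' = x̄ + K·y = [-1, 2, -4]
step 0: P' = (I − K·H)·P̄ = [52/9 -116/9 16; -116/9 737/18 -155/4; 16 -155/4 375/8]
step 1: x̄ = F·x = [6, -15, 15]
step 1: P̄ = F·P·Fᵀ + Q = [9791/72 -3410/9 13301/36; -3410/9 10531/9 -9970/9; 13301/36 -9970/9 19097/18]
step 1: y = z − H·x̄ = [-6]
step 1: S = H·P̄·Hᵀ + R = [5111/72]
step 1: K = P̄·Hᵀ·S⁻¹ = [2771/5111; -2080/5111; 3418/5111]
step 1: x' = x̄ + K·y = [14040/5111, -64185/5111, 56157/5111]
step 1: P' = (I − K·H)·P̄ = [588380/5111 -1856450/5111 1756827/5111; -1856450/5111 5920349/5111 -5563110/5111; 1756827/5111 -5563110/5111 5260227/5111]

step 0: x' = [-1, 2, -4], P' = [52/9 -116/9 16; -116/9 737/18 -155/4; 16 -155/4 375/8]
step 1: x' = [14040/5111, -64185/5111, 56157/5111], P' = [588380/5111 -1856450/5111 1756827/5111; -1856450/5111 5920349/5111 -5563110/5111; 1756827/5111 -5563110/5111 5260227/5111]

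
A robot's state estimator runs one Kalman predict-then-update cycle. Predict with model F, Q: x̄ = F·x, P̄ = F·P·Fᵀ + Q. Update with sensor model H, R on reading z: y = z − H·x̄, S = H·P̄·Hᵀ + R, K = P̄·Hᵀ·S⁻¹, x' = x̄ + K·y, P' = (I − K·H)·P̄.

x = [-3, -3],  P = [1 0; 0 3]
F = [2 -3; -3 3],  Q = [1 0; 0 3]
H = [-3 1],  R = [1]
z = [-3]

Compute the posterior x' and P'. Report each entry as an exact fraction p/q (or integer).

x̄ = F·x = [3, 0]
P̄ = F·P·Fᵀ + Q = [32 -33; -33 39]
y = z − H·x̄ = [6]
S = H·P̄·Hᵀ + R = [526]
K = P̄·Hᵀ·S⁻¹ = [-129/526; 69/263]
x' = x̄ + K·y = [402/263, 414/263]
P' = (I − K·H)·P̄ = [191/526 222/263; 222/263 735/263]

x' = [402/263, 414/263]
P' = [191/526 222/263; 222/263 735/263]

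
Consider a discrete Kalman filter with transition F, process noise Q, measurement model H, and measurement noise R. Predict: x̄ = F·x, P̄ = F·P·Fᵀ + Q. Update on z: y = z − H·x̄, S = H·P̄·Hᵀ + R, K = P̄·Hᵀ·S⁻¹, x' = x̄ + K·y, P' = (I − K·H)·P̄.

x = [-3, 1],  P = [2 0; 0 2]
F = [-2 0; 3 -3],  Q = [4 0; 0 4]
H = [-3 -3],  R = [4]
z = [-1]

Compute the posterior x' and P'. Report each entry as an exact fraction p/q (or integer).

x̄ = F·x = [6, -12]
P̄ = F·P·Fᵀ + Q = [12 -12; -12 40]
y = z − H·x̄ = [-19]
S = H·P̄·Hᵀ + R = [256]
K = P̄·Hᵀ·S⁻¹ = [0; -21/64]
x' = x̄ + K·y = [6, -369/64]
P' = (I − K·H)·P̄ = [12 -12; -12 199/16]

x' = [6, -369/64]
P' = [12 -12; -12 199/16]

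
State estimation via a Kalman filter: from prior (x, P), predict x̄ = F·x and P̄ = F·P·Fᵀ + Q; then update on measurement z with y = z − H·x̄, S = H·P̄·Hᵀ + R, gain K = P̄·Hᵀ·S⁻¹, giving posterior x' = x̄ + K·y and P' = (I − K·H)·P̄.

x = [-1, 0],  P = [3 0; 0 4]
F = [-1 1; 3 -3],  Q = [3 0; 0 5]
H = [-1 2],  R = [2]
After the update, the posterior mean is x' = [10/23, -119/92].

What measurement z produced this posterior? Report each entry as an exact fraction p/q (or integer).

z = [-3]

x̄ = F·x = [1, -3]
P̄ = F·P·Fᵀ + Q = [10 -21; -21 68]
S = H·P̄·Hᵀ + R = [368]
K = P̄·Hᵀ·S⁻¹ = [-13/92; 157/368]
x' − x̄ = [-13/23, 157/92] = K·y
y = (KᵀK)⁻¹·Kᵀ·(x' − x̄) = [4]
z = y + H·x̄ = [4] + [-7] = [-3]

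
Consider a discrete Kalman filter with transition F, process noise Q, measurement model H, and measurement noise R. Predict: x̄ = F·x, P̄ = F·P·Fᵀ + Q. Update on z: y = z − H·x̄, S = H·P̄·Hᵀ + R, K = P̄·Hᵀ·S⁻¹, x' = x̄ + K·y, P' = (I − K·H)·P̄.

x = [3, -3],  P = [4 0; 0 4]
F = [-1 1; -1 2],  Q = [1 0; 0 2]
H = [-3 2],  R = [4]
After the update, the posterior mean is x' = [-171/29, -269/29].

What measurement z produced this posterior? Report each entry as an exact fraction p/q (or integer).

x̄ = F·x = [-6, -9]
P̄ = F·P·Fᵀ + Q = [9 12; 12 22]
S = H·P̄·Hᵀ + R = [29]
K = P̄·Hᵀ·S⁻¹ = [-3/29; 8/29]
x' − x̄ = [3/29, -8/29] = K·y
y = (KᵀK)⁻¹·Kᵀ·(x' − x̄) = [-1]
z = y + H·x̄ = [-1] + [0] = [-1]

z = [-1]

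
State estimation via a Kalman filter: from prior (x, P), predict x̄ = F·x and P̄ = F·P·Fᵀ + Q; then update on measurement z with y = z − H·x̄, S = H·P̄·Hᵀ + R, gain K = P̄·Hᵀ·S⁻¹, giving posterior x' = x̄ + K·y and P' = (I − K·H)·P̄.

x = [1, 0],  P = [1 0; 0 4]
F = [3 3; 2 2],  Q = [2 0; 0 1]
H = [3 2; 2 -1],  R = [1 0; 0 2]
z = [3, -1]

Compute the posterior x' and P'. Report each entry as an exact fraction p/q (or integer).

x' = [218/761, 787/761]
P' = [877/6088 -405/3044; -405/3044 489/1522]

x̄ = F·x = [3, 2]
P̄ = F·P·Fᵀ + Q = [47 30; 30 21]
y = z − H·x̄ = [-10, -5]
S = H·P̄·Hᵀ + R = [868 270; 270 91]
K = P̄·Hᵀ·S⁻¹ = [1011/6088 641/3044; 741/3044 -447/1522]
x' = x̄ + K·y = [218/761, 787/761]
P' = (I − K·H)·P̄ = [877/6088 -405/3044; -405/3044 489/1522]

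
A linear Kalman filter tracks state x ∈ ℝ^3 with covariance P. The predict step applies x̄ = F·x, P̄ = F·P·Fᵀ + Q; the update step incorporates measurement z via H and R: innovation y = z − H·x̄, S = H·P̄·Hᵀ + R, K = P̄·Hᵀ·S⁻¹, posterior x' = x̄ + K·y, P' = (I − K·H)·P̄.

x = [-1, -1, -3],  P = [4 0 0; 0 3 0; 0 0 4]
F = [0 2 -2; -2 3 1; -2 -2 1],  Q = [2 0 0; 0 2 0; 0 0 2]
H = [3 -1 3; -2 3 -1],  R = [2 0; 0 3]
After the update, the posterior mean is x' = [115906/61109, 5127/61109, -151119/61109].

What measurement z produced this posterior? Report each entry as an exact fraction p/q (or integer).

z = [-2, -1]

x̄ = F·x = [4, -4, 1]
P̄ = F·P·Fᵀ + Q = [30 10 -20; 10 49 2; -20 2 34]
S = H·P̄·Hᵀ + R = [195 -119; -119 386]
K = P̄·Hᵀ·S⁻¹ = [6530/61109 430/61109; 9857/61109 22828/61109; 16868/61109 7100/61109]
x' − x̄ = [-128530/61109, 249563/61109, -212228/61109] = K·y
y = (KᵀK)⁻¹·Kᵀ·(x' − x̄) = [-21, 20]
z = y + H·x̄ = [-21, 20] + [19, -21] = [-2, -1]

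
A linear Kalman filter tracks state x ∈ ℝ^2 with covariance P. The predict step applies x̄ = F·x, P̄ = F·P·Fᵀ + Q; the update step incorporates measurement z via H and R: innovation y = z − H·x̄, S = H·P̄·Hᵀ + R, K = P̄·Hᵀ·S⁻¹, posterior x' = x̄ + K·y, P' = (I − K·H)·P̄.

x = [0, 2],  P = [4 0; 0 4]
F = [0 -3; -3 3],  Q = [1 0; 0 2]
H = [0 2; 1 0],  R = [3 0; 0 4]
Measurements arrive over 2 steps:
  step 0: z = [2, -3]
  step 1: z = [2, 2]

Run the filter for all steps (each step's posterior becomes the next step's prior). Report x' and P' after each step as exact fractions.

step 0: x̄ = F·x = [-6, 6]
step 0: P̄ = F·P·Fᵀ + Q = [37 -36; -36 74]
step 0: y = z − H·x̄ = [-10, 3]
step 0: S = H·P̄·Hᵀ + R = [299 -72; -72 41]
step 0: K = P̄·Hᵀ·S⁻¹ = [-288/7075 5879/7075; 3476/7075 -108/7075]
step 0: x' = x̄ + K·y = [-21933/7075, 7366/7075]
step 0: P' = (I − K·H)·P̄ = [23516/7075 -432/7075; -432/7075 5214/7075]
step 1: x̄ = F·x = [-22098/7075, 87897/7075]
step 1: P̄ = F·P·Fᵀ + Q = [54001/7075 -50814/7075; -50814/7075 280496/7075]
step 1: y = z − H·x̄ = [-161644/7075, 36248/7075]
step 1: S = H·P̄·Hᵀ + R = [1143209/7075 -101628/7075; -101628/7075 82301/7075]
step 1: K = P̄·Hᵀ·S⁻¹ = [-406512/11838727 7265891/11838727; 5795912/11838727 -152442/11838727]
step 1: x' = x̄ + K·y = [9536686/11838727, 13878229/11838727]
step 1: P' = (I − K·H)·P̄ = [29063564/11838727 -609768/11838727; -609768/11838727 8693868/11838727]

step 0: x' = [-21933/7075, 7366/7075], P' = [23516/7075 -432/7075; -432/7075 5214/7075]
step 1: x' = [9536686/11838727, 13878229/11838727], P' = [29063564/11838727 -609768/11838727; -609768/11838727 8693868/11838727]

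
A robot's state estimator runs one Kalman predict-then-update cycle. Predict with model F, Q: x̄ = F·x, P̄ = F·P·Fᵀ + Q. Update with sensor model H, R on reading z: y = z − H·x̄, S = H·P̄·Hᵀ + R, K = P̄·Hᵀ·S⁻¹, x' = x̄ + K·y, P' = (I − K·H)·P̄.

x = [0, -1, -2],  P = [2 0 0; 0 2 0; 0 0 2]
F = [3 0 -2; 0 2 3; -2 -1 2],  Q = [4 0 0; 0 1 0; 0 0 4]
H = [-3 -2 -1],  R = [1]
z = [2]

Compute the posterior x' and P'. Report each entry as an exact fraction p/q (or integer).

x' = [906/169, -94/13, -617/169]
P' = [2954/169 -248/13 -2368/169; -248/13 23 148/13; -2368/169 148/13 3234/169]

x̄ = F·x = [4, -8, -3]
P̄ = F·P·Fᵀ + Q = [30 -12 -20; -12 27 8; -20 8 22]
y = z − H·x̄ = [-5]
S = H·P̄·Hᵀ + R = [169]
K = P̄·Hᵀ·S⁻¹ = [-46/169; -2/13; 22/169]
x' = x̄ + K·y = [906/169, -94/13, -617/169]
P' = (I − K·H)·P̄ = [2954/169 -248/13 -2368/169; -248/13 23 148/13; -2368/169 148/13 3234/169]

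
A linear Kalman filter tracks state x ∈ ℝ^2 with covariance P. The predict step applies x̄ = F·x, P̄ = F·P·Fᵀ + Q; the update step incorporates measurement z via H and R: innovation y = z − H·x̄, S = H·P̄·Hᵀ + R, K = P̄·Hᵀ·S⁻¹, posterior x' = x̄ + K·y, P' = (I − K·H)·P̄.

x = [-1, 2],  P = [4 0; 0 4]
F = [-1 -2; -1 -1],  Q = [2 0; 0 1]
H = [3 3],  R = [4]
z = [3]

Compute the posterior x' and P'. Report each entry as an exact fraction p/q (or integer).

x̄ = F·x = [-3, -1]
P̄ = F·P·Fᵀ + Q = [22 12; 12 9]
y = z − H·x̄ = [15]
S = H·P̄·Hᵀ + R = [499]
K = P̄·Hᵀ·S⁻¹ = [102/499; 63/499]
x' = x̄ + K·y = [33/499, 446/499]
P' = (I − K·H)·P̄ = [574/499 -438/499; -438/499 522/499]

x' = [33/499, 446/499]
P' = [574/499 -438/499; -438/499 522/499]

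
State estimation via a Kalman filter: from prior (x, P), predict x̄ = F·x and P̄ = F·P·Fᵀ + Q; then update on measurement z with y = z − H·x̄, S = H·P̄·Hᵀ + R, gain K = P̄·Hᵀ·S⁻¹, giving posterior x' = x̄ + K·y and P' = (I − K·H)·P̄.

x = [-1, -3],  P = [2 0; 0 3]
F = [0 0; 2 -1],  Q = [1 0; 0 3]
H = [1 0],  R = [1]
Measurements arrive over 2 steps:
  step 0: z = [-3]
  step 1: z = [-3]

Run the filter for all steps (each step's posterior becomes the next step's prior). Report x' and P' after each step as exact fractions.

step 0: x' = [-3/2, 1], P' = [1/2 0; 0 14]
step 1: x' = [-3/2, -4], P' = [1/2 0; 0 19]

step 0: x̄ = F·x = [0, 1]
step 0: P̄ = F·P·Fᵀ + Q = [1 0; 0 14]
step 0: y = z − H·x̄ = [-3]
step 0: S = H·P̄·Hᵀ + R = [2]
step 0: K = P̄·Hᵀ·S⁻¹ = [1/2; 0]
step 0: x' = x̄ + K·y = [-3/2, 1]
step 0: P' = (I − K·H)·P̄ = [1/2 0; 0 14]
step 1: x̄ = F·x = [0, -4]
step 1: P̄ = F·P·Fᵀ + Q = [1 0; 0 19]
step 1: y = z − H·x̄ = [-3]
step 1: S = H·P̄·Hᵀ + R = [2]
step 1: K = P̄·Hᵀ·S⁻¹ = [1/2; 0]
step 1: x' = x̄ + K·y = [-3/2, -4]
step 1: P' = (I − K·H)·P̄ = [1/2 0; 0 19]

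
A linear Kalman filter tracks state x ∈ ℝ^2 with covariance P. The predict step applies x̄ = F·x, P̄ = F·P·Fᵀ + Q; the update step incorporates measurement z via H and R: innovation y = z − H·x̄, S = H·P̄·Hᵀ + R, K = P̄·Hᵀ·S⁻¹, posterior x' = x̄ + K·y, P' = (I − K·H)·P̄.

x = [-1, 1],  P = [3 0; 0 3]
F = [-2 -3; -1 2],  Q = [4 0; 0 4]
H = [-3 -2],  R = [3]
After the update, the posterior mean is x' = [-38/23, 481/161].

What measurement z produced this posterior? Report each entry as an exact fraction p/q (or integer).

z = [-1]

x̄ = F·x = [-1, 3]
P̄ = F·P·Fᵀ + Q = [43 -12; -12 19]
S = H·P̄·Hᵀ + R = [322]
K = P̄·Hᵀ·S⁻¹ = [-15/46; -1/161]
x' − x̄ = [-15/23, -2/161] = K·y
y = (KᵀK)⁻¹·Kᵀ·(x' − x̄) = [2]
z = y + H·x̄ = [2] + [-3] = [-1]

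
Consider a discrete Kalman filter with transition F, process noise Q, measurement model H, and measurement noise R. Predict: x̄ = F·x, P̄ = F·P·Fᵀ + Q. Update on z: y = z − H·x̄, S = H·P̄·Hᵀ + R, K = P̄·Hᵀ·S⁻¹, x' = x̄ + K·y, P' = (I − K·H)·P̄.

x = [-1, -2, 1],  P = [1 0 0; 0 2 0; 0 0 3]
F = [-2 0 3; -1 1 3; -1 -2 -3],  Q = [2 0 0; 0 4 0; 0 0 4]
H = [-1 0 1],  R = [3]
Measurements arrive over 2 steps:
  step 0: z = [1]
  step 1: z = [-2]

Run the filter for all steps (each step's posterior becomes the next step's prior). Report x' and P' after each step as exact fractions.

step 0: x̄ = F·x = [5, 2, 2]
step 0: P̄ = F·P·Fᵀ + Q = [33 29 -25; 29 34 -30; -25 -30 40]
step 0: y = z − H·x̄ = [4]
step 0: S = H·P̄·Hᵀ + R = [126]
step 0: K = P̄·Hᵀ·S⁻¹ = [-29/63; -59/126; 65/126]
step 0: x' = x̄ + K·y = [199/63, 8/63, 256/63]
step 0: P' = (I − K·H)·P̄ = [397/63 116/63 310/63; 116/63 803/126 55/126; 310/63 55/126 815/126]
step 1: x̄ = F·x = [370/63, 577/63, -983/63]
step 1: P̄ = F·P·Fᵀ + Q = [3323/126 1522/63 -3289/126; 1522/63 2791/63 -4205/63; -3289/126 -4205/63 17153/126]
step 1: y = z − H·x̄ = [409/21]
step 1: S = H·P̄·Hᵀ + R = [1524/7]
step 1: K = P̄·Hᵀ·S⁻¹ = [-551/2286; -1909/4572; 3407/4572]
step 1: x' = x̄ + K·y = [8083/6858, 14081/13716, -14947/13716]
step 1: P' = (I − K·H)·P̄ = [94123/6858 15415/6858 44582/3429; 15415/6858 87029/13716 13649/13716; 44582/3429 13649/13716 208991/13716]

step 0: x' = [199/63, 8/63, 256/63], P' = [397/63 116/63 310/63; 116/63 803/126 55/126; 310/63 55/126 815/126]
step 1: x' = [8083/6858, 14081/13716, -14947/13716], P' = [94123/6858 15415/6858 44582/3429; 15415/6858 87029/13716 13649/13716; 44582/3429 13649/13716 208991/13716]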